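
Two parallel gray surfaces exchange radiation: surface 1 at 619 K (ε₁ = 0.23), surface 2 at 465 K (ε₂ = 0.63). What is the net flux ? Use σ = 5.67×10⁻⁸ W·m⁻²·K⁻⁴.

For two large parallel gray plates, q = σ(T₁⁴ − T₂⁴) / (1/ε₁ + 1/ε₂ − 1).
1/ε₁ + 1/ε₂ − 1 = 1/0.23 + 1/0.63 − 1 = 4.935.
T₁⁴ − T₂⁴ = 1.47×10^11 − 4.68×10^10 = 1.00×10^11 K⁴.
q = 5.67×10⁻⁸ × 1.00×10^11 / 4.935 = 1150 W/m².

q ≈ 1150 W/m²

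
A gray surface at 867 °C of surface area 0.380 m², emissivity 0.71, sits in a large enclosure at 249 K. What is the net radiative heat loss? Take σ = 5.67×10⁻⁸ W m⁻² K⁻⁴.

Q ≈ 25800 W

Convert: 867 °C = 1140 K.
Q = εσA(T⁴ − T_s⁴). T⁴ − T_s⁴ = (1140)⁴ − (249)⁴ = 1.69×10^12 − 3.84×10^9 = 1.69×10^12 K⁴.
Q = 0.71 × 5.67×10⁻⁸ × 0.380 × 1.69×10^12 = 25800 W.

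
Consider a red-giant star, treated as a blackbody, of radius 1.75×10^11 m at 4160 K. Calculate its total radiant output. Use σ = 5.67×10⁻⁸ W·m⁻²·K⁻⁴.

A = 4πr² = 4π × (1.75×10^11)² = 3.85×10^23 m².
P = σAT⁴ = 5.67×10⁻⁸ × 3.85×10^23 × (4160)⁴ = 5.67×10⁻⁸ × 3.85×10^23 × 2.99×10^14.
P = 6.53×10^30 W.

P ≈ 6.53×10^30 W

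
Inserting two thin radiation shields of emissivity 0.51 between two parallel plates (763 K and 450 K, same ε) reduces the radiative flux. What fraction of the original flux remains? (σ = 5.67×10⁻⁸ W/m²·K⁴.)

ratio ≈ 0.333

With N identical shields there are N+1 = 3 gaps in series, each with the same radiative resistance, so the flux falls to 1/(N+1) of its unshielded value.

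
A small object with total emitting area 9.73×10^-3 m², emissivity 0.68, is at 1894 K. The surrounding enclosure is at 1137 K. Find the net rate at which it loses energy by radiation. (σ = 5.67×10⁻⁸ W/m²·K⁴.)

Q ≈ 4200 W

Q = εσA(T⁴ − T_s⁴). T⁴ − T_s⁴ = (1894)⁴ − (1137)⁴ = 1.29×10^13 − 1.67×10^12 = 1.12×10^13 K⁴.
Q = 0.68 × 5.67×10⁻⁸ × 9.73×10^-3 × 1.12×10^13 = 4200 W.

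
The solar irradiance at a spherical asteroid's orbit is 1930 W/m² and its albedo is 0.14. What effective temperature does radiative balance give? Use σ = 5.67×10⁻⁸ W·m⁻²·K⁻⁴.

Power absorbed = (1−a)S·πR²; power emitted = 4πR²σT⁴. Equating and cancelling πR²:
T = ((1−a)S / 4σ)^(1/4) = (1660 / (4 × 5.67×10⁻⁸))^(1/4) = (7.32×10^9)^(1/4).
T = 292 K.

T ≈ 292 K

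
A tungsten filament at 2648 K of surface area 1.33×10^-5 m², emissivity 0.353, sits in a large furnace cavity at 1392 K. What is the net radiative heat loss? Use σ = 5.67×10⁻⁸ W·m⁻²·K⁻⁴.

Q = εσA(T⁴ − T_s⁴). T⁴ − T_s⁴ = (2648)⁴ − (1392)⁴ = 4.92×10^13 − 3.75×10^12 = 4.54×10^13 K⁴.
Q = 0.353 × 5.67×10⁻⁸ × 1.33×10^-5 × 4.54×10^13 = 12.1 W.

Q ≈ 12.1 W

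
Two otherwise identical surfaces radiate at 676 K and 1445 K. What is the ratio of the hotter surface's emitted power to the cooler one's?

ratio ≈ 20.9

P ∝ T⁴, so the ratio is (1445/676)⁴ = (2.138)⁴ = 20.9.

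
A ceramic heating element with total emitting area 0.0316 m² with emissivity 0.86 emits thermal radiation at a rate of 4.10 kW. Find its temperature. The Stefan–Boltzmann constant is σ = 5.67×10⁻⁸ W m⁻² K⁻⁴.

From P = εσAT⁴, T = (P / εσA)^(1/4) = (4100 / (0.86 × 5.67×10⁻⁸ × 0.0316))^(1/4).
T = (2.66×10^12)^(1/4) = 1280 K.

T ≈ 1280 K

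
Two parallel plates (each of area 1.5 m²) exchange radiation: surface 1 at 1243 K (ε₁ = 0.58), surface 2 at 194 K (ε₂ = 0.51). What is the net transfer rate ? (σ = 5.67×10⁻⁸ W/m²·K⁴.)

For two large parallel gray plates, q = σ(T₁⁴ − T₂⁴) / (1/ε₁ + 1/ε₂ − 1).
1/ε₁ + 1/ε₂ − 1 = 1/0.58 + 1/0.51 − 1 = 2.685.
T₁⁴ − T₂⁴ = 2.39×10^12 − 1.42×10^9 = 2.39×10^12 K⁴.
q = 5.67×10⁻⁸ × 2.39×10^12 / 2.685 = 50400 W/m².
Q = q·A = 50400 × 1.5 = 75600 W.

Q ≈ 75600 W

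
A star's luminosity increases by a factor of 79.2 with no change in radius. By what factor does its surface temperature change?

factor ≈ 2.98

P ∝ T⁴ ⇒ T ∝ P^(1/4), so T scales by (79.2)^(1/4) = 2.98.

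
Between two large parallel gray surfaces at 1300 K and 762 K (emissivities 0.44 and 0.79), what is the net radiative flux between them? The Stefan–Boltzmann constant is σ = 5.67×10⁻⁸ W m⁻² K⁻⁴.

q ≈ 56300 W/m²

For two large parallel gray plates, q = σ(T₁⁴ − T₂⁴) / (1/ε₁ + 1/ε₂ − 1).
1/ε₁ + 1/ε₂ − 1 = 1/0.44 + 1/0.79 − 1 = 2.539.
T₁⁴ − T₂⁴ = 2.86×10^12 − 3.37×10^11 = 2.52×10^12 K⁴.
q = 5.67×10⁻⁸ × 2.52×10^12 / 2.539 = 56300 W/m².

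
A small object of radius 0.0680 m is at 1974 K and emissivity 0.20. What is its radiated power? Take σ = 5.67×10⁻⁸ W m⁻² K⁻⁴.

P ≈ 10000 W

A = 4πr² = 4π × (0.0680)² = 0.0581 m².
Stefan–Boltzmann: P = εσAT⁴ = 0.20 × 5.67×10⁻⁸ × 0.0581 × (1974)⁴ = 0.20 × 5.67×10⁻⁸ × 0.0581 × 1.52×10^13.
P = 10000 W.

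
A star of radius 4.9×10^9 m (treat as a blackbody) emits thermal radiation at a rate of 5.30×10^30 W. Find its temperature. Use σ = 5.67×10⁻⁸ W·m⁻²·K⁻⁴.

A = 4πr² = 4π × (4.9×10^9)² = 3.02×10^20 m².
From P = σAT⁴, T = (P / σA)^(1/4) = (5.30×10^30 / (5.67×10⁻⁸ × 3.02×10^20))^(1/4).
T = (3.10×10^17)^(1/4) = 23600 K.

T ≈ 23600 K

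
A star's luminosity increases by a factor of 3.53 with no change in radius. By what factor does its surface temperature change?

P ∝ T⁴ ⇒ T ∝ P^(1/4), so T scales by (3.53)^(1/4) = 1.37.

factor ≈ 1.37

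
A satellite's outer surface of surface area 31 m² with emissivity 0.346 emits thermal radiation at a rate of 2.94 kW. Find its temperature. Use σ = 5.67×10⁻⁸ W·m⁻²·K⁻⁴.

From P = εσAT⁴, T = (P / εσA)^(1/4) = (2940 / (0.346 × 5.67×10⁻⁸ × 31.0))^(1/4).
T = (4.83×10^9)^(1/4) = 264 K.

T ≈ 264 K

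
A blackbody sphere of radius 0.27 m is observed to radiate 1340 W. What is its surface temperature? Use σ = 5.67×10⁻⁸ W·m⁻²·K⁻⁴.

T ≈ 401 K

A = 4πr² = 4π × (0.27)² = 0.916 m².
From P = σAT⁴, T = (P / σA)^(1/4) = (1340 / (5.67×10⁻⁸ × 0.916))^(1/4).
T = (2.58×10^10)^(1/4) = 401 K.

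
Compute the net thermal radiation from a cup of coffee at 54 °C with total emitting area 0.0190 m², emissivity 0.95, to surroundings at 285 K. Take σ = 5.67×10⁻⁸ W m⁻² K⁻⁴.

Q ≈ 4.95 W

Convert: 54 °C = 327 K.
Q = εσA(T⁴ − T_s⁴). T⁴ − T_s⁴ = (327)⁴ − (285)⁴ = 1.14×10^10 − 6.60×10^9 = 4.84×10^9 K⁴.
Q = 0.95 × 5.67×10⁻⁸ × 0.0190 × 4.84×10^9 = 4.95 W.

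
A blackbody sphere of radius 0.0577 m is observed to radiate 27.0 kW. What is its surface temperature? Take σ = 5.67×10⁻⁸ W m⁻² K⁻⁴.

A = 4πr² = 4π × (0.0577)² = 0.0418 m².
From P = σAT⁴, T = (P / σA)^(1/4) = (27000 / (5.67×10⁻⁸ × 0.0418))^(1/4).
T = (1.14×10^13)^(1/4) = 1840 K.

T ≈ 1840 K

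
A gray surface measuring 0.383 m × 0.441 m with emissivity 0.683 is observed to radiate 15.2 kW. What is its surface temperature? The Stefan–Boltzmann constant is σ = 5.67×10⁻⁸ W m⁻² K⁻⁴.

T ≈ 1230 K

A = 0.383 × 0.441 = 0.169 m².
From P = εσAT⁴, T = (P / εσA)^(1/4) = (15200 / (0.683 × 5.67×10⁻⁸ × 0.169))^(1/4).
T = (2.32×10^12)^(1/4) = 1230 K.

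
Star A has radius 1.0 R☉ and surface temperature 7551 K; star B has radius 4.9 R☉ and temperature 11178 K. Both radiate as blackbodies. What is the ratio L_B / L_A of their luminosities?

L = 4πR²σT⁴ ∝ R²T⁴, so L_B/L_A = (4.9/1.0)² × (11178/7551)⁴ = 24.0 × 4.80 = 115.

L_B/L_A ≈ 115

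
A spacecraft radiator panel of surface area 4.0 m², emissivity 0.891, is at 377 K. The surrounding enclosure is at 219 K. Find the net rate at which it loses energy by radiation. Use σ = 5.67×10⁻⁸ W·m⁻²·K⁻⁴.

Q = εσA(T⁴ − T_s⁴). T⁴ − T_s⁴ = (377)⁴ − (219)⁴ = 2.02×10^10 − 2.30×10^9 = 1.79×10^10 K⁴.
Q = 0.891 × 5.67×10⁻⁸ × 4.00 × 1.79×10^10 = 3620 W.

Q ≈ 3620 W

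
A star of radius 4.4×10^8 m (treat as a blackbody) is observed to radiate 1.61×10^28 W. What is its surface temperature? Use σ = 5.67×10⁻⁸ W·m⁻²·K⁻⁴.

A = 4πr² = 4π × (4.4×10^8)² = 2.43×10^18 m².
From P = σAT⁴, T = (P / σA)^(1/4) = (1.61×10^28 / (5.67×10⁻⁸ × 2.43×10^18))^(1/4).
T = (1.17×10^17)^(1/4) = 18500 K.

T ≈ 18500 K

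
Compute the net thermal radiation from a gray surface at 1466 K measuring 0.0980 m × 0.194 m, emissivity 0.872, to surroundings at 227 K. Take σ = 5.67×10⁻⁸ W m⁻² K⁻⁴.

A = 0.0980 × 0.194 = 0.0190 m².
Q = εσA(T⁴ − T_s⁴). T⁴ − T_s⁴ = (1466)⁴ − (227)⁴ = 4.62×10^12 − 2.66×10^9 = 4.62×10^12 K⁴.
Q = 0.872 × 5.67×10⁻⁸ × 0.0190 × 4.62×10^12 = 4340 W.

Q ≈ 4340 W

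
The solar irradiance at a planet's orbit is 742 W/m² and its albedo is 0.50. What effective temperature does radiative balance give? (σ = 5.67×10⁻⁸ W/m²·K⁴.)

T ≈ 201 K

Power absorbed = (1−a)S·πR²; power emitted = 4πR²σT⁴. Equating and cancelling πR²:
T = ((1−a)S / 4σ)^(1/4) = (371 / (4 × 5.67×10⁻⁸))^(1/4) = (1.64×10^9)^(1/4).
T = 201 K.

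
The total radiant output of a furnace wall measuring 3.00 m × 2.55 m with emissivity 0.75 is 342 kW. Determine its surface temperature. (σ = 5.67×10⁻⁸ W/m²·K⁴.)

T ≈ 1010 K

A = 3.00 × 2.55 = 7.65 m².
From P = εσAT⁴, T = (P / εσA)^(1/4) = (3.42×10^5 / (0.75 × 5.67×10⁻⁸ × 7.65))^(1/4).
T = (1.05×10^12)^(1/4) = 1010 K.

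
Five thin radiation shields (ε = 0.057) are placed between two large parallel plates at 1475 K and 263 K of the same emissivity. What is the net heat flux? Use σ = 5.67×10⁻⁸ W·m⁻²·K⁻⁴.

Each of the 6 gaps contributes resistance (2/ε − 1) = 2/0.057 − 1 = 34.09; total = 204.5.
q = σ(T₁⁴ − T₂⁴) / 204.5 = 5.67×10⁻⁸ × 4.73×10^12 / 204.5 = 1310 W/m².

q ≈ 1310 W/m²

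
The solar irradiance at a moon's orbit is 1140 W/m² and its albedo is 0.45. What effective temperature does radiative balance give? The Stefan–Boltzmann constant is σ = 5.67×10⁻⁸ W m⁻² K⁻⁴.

T ≈ 229 K

Power absorbed = (1−a)S·πR²; power emitted = 4πR²σT⁴. Equating and cancelling πR²:
T = ((1−a)S / 4σ)^(1/4) = (627 / (4 × 5.67×10⁻⁸))^(1/4) = (2.76×10^9)^(1/4).
T = 229 K.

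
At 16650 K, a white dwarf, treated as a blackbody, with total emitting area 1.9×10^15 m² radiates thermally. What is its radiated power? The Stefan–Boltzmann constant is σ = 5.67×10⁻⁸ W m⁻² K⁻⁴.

P = σAT⁴ = 5.67×10⁻⁸ × 1.90×10^15 × (16650)⁴ = 5.67×10⁻⁸ × 1.90×10^15 × 7.69×10^16.
P = 8.28×10^24 W.

P ≈ 8.28×10^24 W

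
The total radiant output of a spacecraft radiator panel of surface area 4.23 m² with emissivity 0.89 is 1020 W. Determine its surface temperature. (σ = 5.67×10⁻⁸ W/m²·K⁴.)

From P = εσAT⁴, T = (P / εσA)^(1/4) = (1020 / (0.89 × 5.67×10⁻⁸ × 4.23))^(1/4).
T = (4.78×10^9)^(1/4) = 263 K.

T ≈ 263 K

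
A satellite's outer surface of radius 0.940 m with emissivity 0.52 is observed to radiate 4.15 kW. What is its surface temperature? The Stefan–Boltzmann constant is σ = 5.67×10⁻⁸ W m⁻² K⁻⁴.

T ≈ 336 K

A = 4πr² = 4π × (0.940)² = 11.1 m².
From P = εσAT⁴, T = (P / εσA)^(1/4) = (4150 / (0.52 × 5.67×10⁻⁸ × 11.1))^(1/4).
T = (1.27×10^10)^(1/4) = 336 K.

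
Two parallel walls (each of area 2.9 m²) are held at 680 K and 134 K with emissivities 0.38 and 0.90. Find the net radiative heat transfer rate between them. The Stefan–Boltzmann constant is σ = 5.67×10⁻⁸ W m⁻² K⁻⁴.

For two large parallel gray plates, q = σ(T₁⁴ − T₂⁴) / (1/ε₁ + 1/ε₂ − 1).
1/ε₁ + 1/ε₂ − 1 = 1/0.38 + 1/0.90 − 1 = 2.743.
T₁⁴ − T₂⁴ = 2.14×10^11 − 3.22×10^8 = 2.13×10^11 K⁴.
q = 5.67×10⁻⁸ × 2.13×10^11 / 2.743 = 4410 W/m².
Q = q·A = 4410 × 2.9 = 12800 W.

Q ≈ 12800 W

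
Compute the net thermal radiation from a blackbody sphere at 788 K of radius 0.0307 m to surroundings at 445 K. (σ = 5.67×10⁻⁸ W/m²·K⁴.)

Q ≈ 233 W

A = 4πr² = 4π × (0.0307)² = 0.0118 m².
Q = σA(T⁴ − T_s⁴). T⁴ − T_s⁴ = (788)⁴ − (445)⁴ = 3.86×10^11 − 3.92×10^10 = 3.46×10^11 K⁴.
Q = 5.67×10⁻⁸ × 0.0118 × 3.46×10^11 = 233 W.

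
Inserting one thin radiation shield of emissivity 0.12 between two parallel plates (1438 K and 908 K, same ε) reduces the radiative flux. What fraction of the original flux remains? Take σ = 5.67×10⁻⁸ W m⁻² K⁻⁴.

With N identical shields there are N+1 = 2 gaps in series, each with the same radiative resistance, so the flux falls to 1/(N+1) of its unshielded value.

ratio ≈ 0.500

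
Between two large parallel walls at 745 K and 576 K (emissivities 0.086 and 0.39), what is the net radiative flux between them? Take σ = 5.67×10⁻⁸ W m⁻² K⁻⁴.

For two large parallel gray plates, q = σ(T₁⁴ − T₂⁴) / (1/ε₁ + 1/ε₂ − 1).
1/ε₁ + 1/ε₂ − 1 = 1/0.086 + 1/0.39 − 1 = 13.19.
T₁⁴ − T₂⁴ = 3.08×10^11 − 1.10×10^11 = 1.98×10^11 K⁴.
q = 5.67×10⁻⁸ × 1.98×10^11 / 13.19 = 851 W/m².

q ≈ 851 W/m²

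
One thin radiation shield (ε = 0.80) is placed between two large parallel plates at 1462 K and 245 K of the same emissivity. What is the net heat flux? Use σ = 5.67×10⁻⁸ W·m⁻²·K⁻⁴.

q ≈ 86300 W/m²

Each of the 2 gaps contributes resistance (2/ε − 1) = 2/0.80 − 1 = 1.500; total = 3.000.
q = σ(T₁⁴ − T₂⁴) / 3.000 = 5.67×10⁻⁸ × 4.57×10^12 / 3.000 = 86300 W/m².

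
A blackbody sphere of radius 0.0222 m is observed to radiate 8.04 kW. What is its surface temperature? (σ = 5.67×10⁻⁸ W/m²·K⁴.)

A = 4πr² = 4π × (0.0222)² = 6.19×10^-3 m².
From P = σAT⁴, T = (P / σA)^(1/4) = (8040 / (5.67×10⁻⁸ × 6.19×10^-3))^(1/4).
T = (2.29×10^13)^(1/4) = 2190 K.

T ≈ 2190 K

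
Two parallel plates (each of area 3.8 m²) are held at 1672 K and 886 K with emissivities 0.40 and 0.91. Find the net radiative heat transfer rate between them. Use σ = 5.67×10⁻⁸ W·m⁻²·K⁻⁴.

Q ≈ 5.97×10^5 W

For two large parallel gray plates, q = σ(T₁⁴ − T₂⁴) / (1/ε₁ + 1/ε₂ − 1).
1/ε₁ + 1/ε₂ − 1 = 1/0.40 + 1/0.91 − 1 = 2.599.
T₁⁴ − T₂⁴ = 7.82×10^12 − 6.16×10^11 = 7.20×10^12 K⁴.
q = 5.67×10⁻⁸ × 7.20×10^12 / 2.599 = 1.57×10^5 W/m².
Q = q·A = 1.57×10^5 × 3.8 = 5.97×10^5 W.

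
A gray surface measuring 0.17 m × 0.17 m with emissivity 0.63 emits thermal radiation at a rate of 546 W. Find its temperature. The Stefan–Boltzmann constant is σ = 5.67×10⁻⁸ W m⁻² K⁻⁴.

T ≈ 853 K

A = 0.17 × 0.17 = 0.0289 m².
From P = εσAT⁴, T = (P / εσA)^(1/4) = (546 / (0.63 × 5.67×10⁻⁸ × 0.0289))^(1/4).
T = (5.29×10^11)^(1/4) = 853 K.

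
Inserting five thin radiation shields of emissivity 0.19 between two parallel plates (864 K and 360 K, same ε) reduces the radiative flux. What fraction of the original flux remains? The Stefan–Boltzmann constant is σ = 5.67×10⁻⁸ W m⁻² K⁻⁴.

ratio ≈ 0.167

With N identical shields there are N+1 = 6 gaps in series, each with the same radiative resistance, so the flux falls to 1/(N+1) of its unshielded value.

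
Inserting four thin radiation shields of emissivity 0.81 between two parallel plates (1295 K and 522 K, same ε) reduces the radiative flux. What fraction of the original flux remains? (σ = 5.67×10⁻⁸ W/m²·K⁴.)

With N identical shields there are N+1 = 5 gaps in series, each with the same radiative resistance, so the flux falls to 1/(N+1) of its unshielded value.

ratio ≈ 0.200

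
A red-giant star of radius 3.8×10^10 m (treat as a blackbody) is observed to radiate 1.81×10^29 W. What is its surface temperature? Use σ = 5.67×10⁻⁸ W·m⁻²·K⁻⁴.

A = 4πr² = 4π × (3.8×10^10)² = 1.81×10^22 m².
From P = σAT⁴, T = (P / σA)^(1/4) = (1.81×10^29 / (5.67×10⁻⁸ × 1.81×10^22))^(1/4).
T = (1.76×10^14)^(1/4) = 3640 K.

T ≈ 3640 K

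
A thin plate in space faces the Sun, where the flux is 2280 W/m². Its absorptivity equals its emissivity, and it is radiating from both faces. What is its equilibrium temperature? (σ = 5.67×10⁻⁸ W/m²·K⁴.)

T ≈ 377 K

Absorbed flux αS = emitted flux 2εσT⁴ per unit area; with α = ε this gives T = (S/2σ)^(1/4).
T = (2280 / (2 × 5.67×10⁻⁸))^(1/4) = (2.01×10^10)^(1/4).
T = 377 K.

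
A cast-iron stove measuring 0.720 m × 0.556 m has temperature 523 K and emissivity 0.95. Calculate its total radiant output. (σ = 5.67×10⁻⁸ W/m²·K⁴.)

P ≈ 1610 W

A = 0.720 × 0.556 = 0.400 m².
Stefan–Boltzmann: P = εσAT⁴ = 0.95 × 5.67×10⁻⁸ × 0.400 × (523)⁴ = 0.95 × 5.67×10⁻⁸ × 0.400 × 7.48×10^10.
P = 1610 W.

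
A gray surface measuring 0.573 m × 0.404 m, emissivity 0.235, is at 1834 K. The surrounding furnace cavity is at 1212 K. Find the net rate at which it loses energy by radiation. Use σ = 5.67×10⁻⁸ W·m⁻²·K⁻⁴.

A = 0.573 × 0.404 = 0.231 m².
Q = εσA(T⁴ − T_s⁴). T⁴ − T_s⁴ = (1834)⁴ − (1212)⁴ = 1.13×10^13 − 2.16×10^12 = 9.16×10^12 K⁴.
Q = 0.235 × 5.67×10⁻⁸ × 0.231 × 9.16×10^12 = 28200 W.

Q ≈ 28200 W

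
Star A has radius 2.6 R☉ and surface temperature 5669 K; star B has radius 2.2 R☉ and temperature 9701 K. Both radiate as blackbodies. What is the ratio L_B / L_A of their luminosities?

L_B/L_A ≈ 6.14

L = 4πR²σT⁴ ∝ R²T⁴, so L_B/L_A = (2.2/2.6)² × (9701/5669)⁴ = 0.716 × 8.58 = 6.14.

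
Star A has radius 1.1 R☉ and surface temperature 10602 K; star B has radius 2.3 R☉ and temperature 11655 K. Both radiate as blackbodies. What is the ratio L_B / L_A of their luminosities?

L = 4πR²σT⁴ ∝ R²T⁴, so L_B/L_A = (2.3/1.1)² × (11655/10602)⁴ = 4.37 × 1.46 = 6.39.

L_B/L_A ≈ 6.39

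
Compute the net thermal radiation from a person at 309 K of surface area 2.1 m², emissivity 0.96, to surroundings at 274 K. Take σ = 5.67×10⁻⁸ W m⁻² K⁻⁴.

Q = εσA(T⁴ − T_s⁴). T⁴ − T_s⁴ = (309)⁴ − (274)⁴ = 9.12×10^9 − 5.64×10^9 = 3.48×10^9 K⁴.
Q = 0.96 × 5.67×10⁻⁸ × 2.10 × 3.48×10^9 = 398 W.

Q ≈ 398 W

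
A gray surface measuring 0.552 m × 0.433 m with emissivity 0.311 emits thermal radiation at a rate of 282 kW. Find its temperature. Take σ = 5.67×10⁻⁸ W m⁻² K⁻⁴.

A = 0.552 × 0.433 = 0.239 m².
From P = εσAT⁴, T = (P / εσA)^(1/4) = (2.82×10^5 / (0.311 × 5.67×10⁻⁸ × 0.239))^(1/4).
T = (6.69×10^13)^(1/4) = 2860 K.

T ≈ 2860 K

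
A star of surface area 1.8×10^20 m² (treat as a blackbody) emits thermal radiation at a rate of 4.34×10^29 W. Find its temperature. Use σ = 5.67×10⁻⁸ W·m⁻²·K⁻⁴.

From P = σAT⁴, T = (P / σA)^(1/4) = (4.34×10^29 / (5.67×10⁻⁸ × 1.80×10^20))^(1/4).
T = (4.25×10^16)^(1/4) = 14400 K.

T ≈ 14400 K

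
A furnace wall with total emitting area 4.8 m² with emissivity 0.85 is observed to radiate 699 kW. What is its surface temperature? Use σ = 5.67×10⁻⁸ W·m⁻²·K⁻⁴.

From P = εσAT⁴, T = (P / εσA)^(1/4) = (6.99×10^5 / (0.85 × 5.67×10⁻⁸ × 4.80))^(1/4).
T = (3.02×10^12)^(1/4) = 1320 K.

T ≈ 1320 K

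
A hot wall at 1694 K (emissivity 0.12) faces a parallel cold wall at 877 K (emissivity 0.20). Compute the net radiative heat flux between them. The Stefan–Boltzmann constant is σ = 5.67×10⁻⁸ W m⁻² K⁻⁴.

For two large parallel gray plates, q = σ(T₁⁴ − T₂⁴) / (1/ε₁ + 1/ε₂ − 1).
1/ε₁ + 1/ε₂ − 1 = 1/0.12 + 1/0.20 − 1 = 12.33.
T₁⁴ − T₂⁴ = 8.23×10^12 − 5.92×10^11 = 7.64×10^12 K⁴.
q = 5.67×10⁻⁸ × 7.64×10^12 / 12.33 = 35100 W/m².

q ≈ 35100 W/m²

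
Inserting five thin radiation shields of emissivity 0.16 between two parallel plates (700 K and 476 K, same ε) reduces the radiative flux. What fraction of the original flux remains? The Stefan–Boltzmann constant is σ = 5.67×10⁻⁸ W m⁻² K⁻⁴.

ratio ≈ 0.167

With N identical shields there are N+1 = 6 gaps in series, each with the same radiative resistance, so the flux falls to 1/(N+1) of its unshielded value.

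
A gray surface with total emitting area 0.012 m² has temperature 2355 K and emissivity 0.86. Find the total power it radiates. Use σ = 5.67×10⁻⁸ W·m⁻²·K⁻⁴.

P = εσAT⁴ = 0.86 × 5.67×10⁻⁸ × 0.0120 × (2355)⁴ = 0.86 × 5.67×10⁻⁸ × 0.0120 × 3.08×10^13.
P = 18000 W.

P ≈ 18000 W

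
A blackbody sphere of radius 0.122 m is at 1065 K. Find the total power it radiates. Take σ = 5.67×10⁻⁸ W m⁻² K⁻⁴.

A = 4πr² = 4π × (0.122)² = 0.187 m².
P = σAT⁴ = 5.67×10⁻⁸ × 0.187 × (1065)⁴ = 5.67×10⁻⁸ × 0.187 × 1.29×10^12.
P = 13600 W.

P ≈ 13600 W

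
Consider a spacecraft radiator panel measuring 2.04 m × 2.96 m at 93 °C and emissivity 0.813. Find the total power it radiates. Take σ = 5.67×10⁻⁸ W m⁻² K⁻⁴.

P ≈ 4990 W

A = 2.04 × 2.96 = 6.04 m².
93 °C = 366 K.
P = εσAT⁴ = 0.813 × 5.67×10⁻⁸ × 6.04 × (366)⁴ = 0.813 × 5.67×10⁻⁸ × 6.04 × 1.79×10^10.
P = 4990 W.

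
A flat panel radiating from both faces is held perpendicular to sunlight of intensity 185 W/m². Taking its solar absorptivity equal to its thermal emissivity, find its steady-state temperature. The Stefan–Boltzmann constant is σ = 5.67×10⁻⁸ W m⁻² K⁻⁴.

Absorbed flux αS = emitted flux 2εσT⁴ per unit area; with α = ε this gives T = (S/2σ)^(1/4).
T = (185 / (2 × 5.67×10⁻⁸))^(1/4) = (1.63×10^9)^(1/4).
T = 201 K.

T ≈ 201 K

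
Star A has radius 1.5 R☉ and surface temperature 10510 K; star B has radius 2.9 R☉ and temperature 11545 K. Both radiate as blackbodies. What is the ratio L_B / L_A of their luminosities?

L = 4πR²σT⁴ ∝ R²T⁴, so L_B/L_A = (2.9/1.5)² × (11545/10510)⁴ = 3.74 × 1.46 = 5.44.

L_B/L_A ≈ 5.44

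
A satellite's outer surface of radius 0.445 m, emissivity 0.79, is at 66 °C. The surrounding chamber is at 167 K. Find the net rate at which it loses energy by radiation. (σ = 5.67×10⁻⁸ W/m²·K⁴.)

A = 4πr² = 4π × (0.445)² = 2.49 m².
Convert: 66 °C = 339 K.
Q = εσA(T⁴ − T_s⁴). T⁴ − T_s⁴ = (339)⁴ − (167)⁴ = 1.32×10^10 − 7.78×10^8 = 1.24×10^10 K⁴.
Q = 0.79 × 5.67×10⁻⁸ × 2.49 × 1.24×10^10 = 1390 W.

Q ≈ 1390 W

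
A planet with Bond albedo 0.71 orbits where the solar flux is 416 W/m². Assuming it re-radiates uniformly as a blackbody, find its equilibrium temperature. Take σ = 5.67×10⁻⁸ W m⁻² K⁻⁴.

Power absorbed = (1−a)S·πR²; power emitted = 4πR²σT⁴. Equating and cancelling πR²:
T = ((1−a)S / 4σ)^(1/4) = (121 / (4 × 5.67×10⁻⁸))^(1/4) = (5.32×10^8)^(1/4).
T = 152 K.

T ≈ 152 K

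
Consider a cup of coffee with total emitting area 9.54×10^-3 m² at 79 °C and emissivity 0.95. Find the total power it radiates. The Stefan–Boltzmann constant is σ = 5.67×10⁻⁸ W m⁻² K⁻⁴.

79 °C = 352 K.
P = εσAT⁴ = 0.95 × 5.67×10⁻⁸ × 9.54×10^-3 × (352)⁴ = 0.95 × 5.67×10⁻⁸ × 9.54×10^-3 × 1.54×10^10.
P = 7.89 W.

P ≈ 7.89 W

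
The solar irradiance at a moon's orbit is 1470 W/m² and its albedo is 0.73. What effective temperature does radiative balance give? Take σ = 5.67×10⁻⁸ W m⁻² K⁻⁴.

T ≈ 205 K

Power absorbed = (1−a)S·πR²; power emitted = 4πR²σT⁴. Equating and cancelling πR²:
T = ((1−a)S / 4σ)^(1/4) = (397 / (4 × 5.67×10⁻⁸))^(1/4) = (1.75×10^9)^(1/4).
T = 205 K.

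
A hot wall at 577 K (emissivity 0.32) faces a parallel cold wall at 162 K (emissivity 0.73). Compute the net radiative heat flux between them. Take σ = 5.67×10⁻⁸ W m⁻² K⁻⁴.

For two large parallel gray plates, q = σ(T₁⁴ − T₂⁴) / (1/ε₁ + 1/ε₂ − 1).
1/ε₁ + 1/ε₂ − 1 = 1/0.32 + 1/0.73 − 1 = 3.495.
T₁⁴ − T₂⁴ = 1.11×10^11 − 6.89×10^8 = 1.10×10^11 K⁴.
q = 5.67×10⁻⁸ × 1.10×10^11 / 3.495 = 1790 W/m².

q ≈ 1790 W/m²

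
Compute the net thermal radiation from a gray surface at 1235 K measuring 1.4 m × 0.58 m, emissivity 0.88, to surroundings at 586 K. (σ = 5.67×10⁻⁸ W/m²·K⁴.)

Q ≈ 89500 W

A = 1.4 × 0.58 = 0.812 m².
Q = εσA(T⁴ − T_s⁴). T⁴ − T_s⁴ = (1235)⁴ − (586)⁴ = 2.33×10^12 − 1.18×10^11 = 2.21×10^12 K⁴.
Q = 0.88 × 5.67×10⁻⁸ × 0.812 × 2.21×10^12 = 89500 W.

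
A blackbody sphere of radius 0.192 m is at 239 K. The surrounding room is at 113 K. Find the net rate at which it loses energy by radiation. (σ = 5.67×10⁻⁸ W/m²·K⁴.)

A = 4πr² = 4π × (0.192)² = 0.463 m².
Q = σA(T⁴ − T_s⁴). T⁴ − T_s⁴ = (239)⁴ − (113)⁴ = 3.26×10^9 − 1.63×10^8 = 3.10×10^9 K⁴.
Q = 5.67×10⁻⁸ × 0.463 × 3.10×10^9 = 81.4 W.

Q ≈ 81.4 W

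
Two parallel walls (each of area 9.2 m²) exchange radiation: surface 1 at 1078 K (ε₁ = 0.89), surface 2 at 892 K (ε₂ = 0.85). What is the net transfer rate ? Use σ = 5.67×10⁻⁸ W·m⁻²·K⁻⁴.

For two large parallel gray plates, q = σ(T₁⁴ − T₂⁴) / (1/ε₁ + 1/ε₂ − 1).
1/ε₁ + 1/ε₂ − 1 = 1/0.89 + 1/0.85 − 1 = 1.300.
T₁⁴ − T₂⁴ = 1.35×10^12 − 6.33×10^11 = 7.17×10^11 K⁴.
q = 5.67×10⁻⁸ × 7.17×10^11 / 1.300 = 31300 W/m².
Q = q·A = 31300 × 9.2 = 2.88×10^5 W.

Q ≈ 2.88×10^5 W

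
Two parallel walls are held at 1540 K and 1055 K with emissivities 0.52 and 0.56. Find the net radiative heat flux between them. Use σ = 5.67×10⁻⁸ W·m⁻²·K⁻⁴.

For two large parallel gray plates, q = σ(T₁⁴ − T₂⁴) / (1/ε₁ + 1/ε₂ − 1).
1/ε₁ + 1/ε₂ − 1 = 1/0.52 + 1/0.56 − 1 = 2.709.
T₁⁴ − T₂⁴ = 5.62×10^12 − 1.24×10^12 = 4.39×10^12 K⁴.
q = 5.67×10⁻⁸ × 4.39×10^12 / 2.709 = 91800 W/m².

q ≈ 91800 W/m²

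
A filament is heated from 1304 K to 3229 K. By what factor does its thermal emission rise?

ratio ≈ 37.6

P ∝ T⁴, so the ratio is (3229/1304)⁴ = (2.476)⁴ = 37.6.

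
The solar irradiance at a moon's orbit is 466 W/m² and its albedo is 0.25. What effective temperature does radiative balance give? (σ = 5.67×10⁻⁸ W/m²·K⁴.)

Power absorbed = (1−a)S·πR²; power emitted = 4πR²σT⁴. Equating and cancelling πR²:
T = ((1−a)S / 4σ)^(1/4) = (350 / (4 × 5.67×10⁻⁸))^(1/4) = (1.54×10^9)^(1/4).
T = 198 K.

T ≈ 198 K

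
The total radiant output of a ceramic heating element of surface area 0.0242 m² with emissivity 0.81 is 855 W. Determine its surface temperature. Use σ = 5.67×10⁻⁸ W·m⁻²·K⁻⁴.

From P = εσAT⁴, T = (P / εσA)^(1/4) = (855 / (0.81 × 5.67×10⁻⁸ × 0.0242))^(1/4).
T = (7.69×10^11)^(1/4) = 937 K.

T ≈ 937 K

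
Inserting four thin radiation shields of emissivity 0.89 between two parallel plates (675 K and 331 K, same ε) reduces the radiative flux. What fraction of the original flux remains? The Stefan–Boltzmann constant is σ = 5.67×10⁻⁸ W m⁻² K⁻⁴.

With N identical shields there are N+1 = 5 gaps in series, each with the same radiative resistance, so the flux falls to 1/(N+1) of its unshielded value.

ratio ≈ 0.200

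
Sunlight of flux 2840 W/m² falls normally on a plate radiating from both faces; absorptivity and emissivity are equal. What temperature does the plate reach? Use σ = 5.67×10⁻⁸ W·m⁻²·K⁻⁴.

T ≈ 398 K

Absorbed flux αS = emitted flux 2εσT⁴ per unit area; with α = ε this gives T = (S/2σ)^(1/4).
T = (2840 / (2 × 5.67×10⁻⁸))^(1/4) = (2.50×10^10)^(1/4).
T = 398 K.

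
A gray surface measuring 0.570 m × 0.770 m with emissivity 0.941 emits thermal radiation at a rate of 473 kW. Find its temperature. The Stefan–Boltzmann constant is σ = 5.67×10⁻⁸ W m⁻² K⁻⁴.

A = 0.570 × 0.770 = 0.439 m².
From P = εσAT⁴, T = (P / εσA)^(1/4) = (4.73×10^5 / (0.941 × 5.67×10⁻⁸ × 0.439))^(1/4).
T = (2.02×10^13)^(1/4) = 2120 K.

T ≈ 2120 K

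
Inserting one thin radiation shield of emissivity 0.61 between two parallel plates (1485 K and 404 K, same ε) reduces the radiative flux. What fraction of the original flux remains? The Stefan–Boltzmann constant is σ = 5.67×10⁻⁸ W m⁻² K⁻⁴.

With N identical shields there are N+1 = 2 gaps in series, each with the same radiative resistance, so the flux falls to 1/(N+1) of its unshielded value.

ratio ≈ 0.500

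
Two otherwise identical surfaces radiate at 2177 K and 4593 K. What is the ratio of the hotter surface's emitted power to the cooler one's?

ratio ≈ 19.8

P ∝ T⁴, so the ratio is (4593/2177)⁴ = (2.110)⁴ = 19.8.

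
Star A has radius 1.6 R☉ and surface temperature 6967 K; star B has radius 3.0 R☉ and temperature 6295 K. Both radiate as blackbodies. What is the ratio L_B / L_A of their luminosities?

L_B/L_A ≈ 2.34

L = 4πR²σT⁴ ∝ R²T⁴, so L_B/L_A = (3.0/1.6)² × (6295/6967)⁴ = 3.52 × 0.666 = 2.34.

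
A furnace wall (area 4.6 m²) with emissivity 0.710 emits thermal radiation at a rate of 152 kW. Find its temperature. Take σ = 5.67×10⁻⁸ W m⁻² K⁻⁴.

From P = εσAT⁴, T = (P / εσA)^(1/4) = (1.52×10^5 / (0.710 × 5.67×10⁻⁸ × 4.60))^(1/4).
T = (8.21×10^11)^(1/4) = 952 K.

T ≈ 952 K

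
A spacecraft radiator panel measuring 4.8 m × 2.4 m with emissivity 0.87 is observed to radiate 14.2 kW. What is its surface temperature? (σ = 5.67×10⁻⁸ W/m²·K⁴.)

A = 4.8 × 2.4 = 11.5 m².
From P = εσAT⁴, T = (P / εσA)^(1/4) = (14200 / (0.87 × 5.67×10⁻⁸ × 11.5))^(1/4).
T = (2.50×10^10)^(1/4) = 398 K.

T ≈ 398 K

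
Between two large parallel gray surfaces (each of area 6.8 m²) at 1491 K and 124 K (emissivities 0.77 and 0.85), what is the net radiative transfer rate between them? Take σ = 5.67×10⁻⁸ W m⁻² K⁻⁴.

For two large parallel gray plates, q = σ(T₁⁴ − T₂⁴) / (1/ε₁ + 1/ε₂ − 1).
1/ε₁ + 1/ε₂ − 1 = 1/0.77 + 1/0.85 − 1 = 1.475.
T₁⁴ − T₂⁴ = 4.94×10^12 − 2.36×10^8 = 4.94×10^12 K⁴.
q = 5.67×10⁻⁸ × 4.94×10^12 / 1.475 = 1.90×10^5 W/m².
Q = q·A = 1.90×10^5 × 6.8 = 1.29×10^6 W.

Q ≈ 1.29×10^6 W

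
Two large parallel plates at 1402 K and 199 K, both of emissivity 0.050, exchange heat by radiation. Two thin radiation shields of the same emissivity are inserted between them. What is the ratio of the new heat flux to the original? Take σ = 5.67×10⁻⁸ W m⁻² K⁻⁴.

With N identical shields there are N+1 = 3 gaps in series, each with the same radiative resistance, so the flux falls to 1/(N+1) of its unshielded value.

ratio ≈ 0.333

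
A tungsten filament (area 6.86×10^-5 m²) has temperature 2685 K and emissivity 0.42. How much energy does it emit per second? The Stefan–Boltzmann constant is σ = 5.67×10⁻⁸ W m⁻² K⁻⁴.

P ≈ 84.9 W

Stefan–Boltzmann: P = εσAT⁴ = 0.42 × 5.67×10⁻⁸ × 6.86×10^-5 × (2685)⁴ = 0.42 × 5.67×10⁻⁸ × 6.86×10^-5 × 5.20×10^13.
P = 84.9 W.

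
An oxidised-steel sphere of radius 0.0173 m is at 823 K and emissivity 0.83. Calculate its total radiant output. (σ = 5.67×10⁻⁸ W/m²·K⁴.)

P ≈ 81.2 W

A = 4πr² = 4π × (0.0173)² = 3.76×10^-3 m².
P = εσAT⁴ = 0.83 × 5.67×10⁻⁸ × 3.76×10^-3 × (823)⁴ = 0.83 × 5.67×10⁻⁸ × 3.76×10^-3 × 4.59×10^11.
P = 81.2 W.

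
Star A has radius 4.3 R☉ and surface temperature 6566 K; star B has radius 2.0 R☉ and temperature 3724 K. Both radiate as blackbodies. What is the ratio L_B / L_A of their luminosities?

L_B/L_A ≈ 0.0224

L = 4πR²σT⁴ ∝ R²T⁴, so L_B/L_A = (2.0/4.3)² × (3724/6566)⁴ = 0.216 × 0.103 = 0.0224.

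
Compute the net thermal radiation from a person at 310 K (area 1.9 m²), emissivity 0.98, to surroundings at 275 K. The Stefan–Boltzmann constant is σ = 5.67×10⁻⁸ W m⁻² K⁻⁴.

Q ≈ 371 W

Q = εσA(T⁴ − T_s⁴). T⁴ − T_s⁴ = (310)⁴ − (275)⁴ = 9.24×10^9 − 5.72×10^9 = 3.52×10^9 K⁴.
Q = 0.98 × 5.67×10⁻⁸ × 1.90 × 3.52×10^9 = 371 W.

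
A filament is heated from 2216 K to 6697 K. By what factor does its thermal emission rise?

P ∝ T⁴, so the ratio is (6697/2216)⁴ = (3.022)⁴ = 83.4.

ratio ≈ 83.4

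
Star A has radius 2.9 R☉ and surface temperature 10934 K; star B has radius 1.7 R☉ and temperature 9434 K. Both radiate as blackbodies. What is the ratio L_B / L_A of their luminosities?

L_B/L_A ≈ 0.190

L = 4πR²σT⁴ ∝ R²T⁴, so L_B/L_A = (1.7/2.9)² × (9434/10934)⁴ = 0.344 × 0.554 = 0.190.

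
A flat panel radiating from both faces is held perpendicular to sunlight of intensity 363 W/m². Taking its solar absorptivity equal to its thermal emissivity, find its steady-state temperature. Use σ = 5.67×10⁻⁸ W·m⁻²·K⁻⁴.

Absorbed flux αS = emitted flux 2εσT⁴ per unit area; with α = ε this gives T = (S/2σ)^(1/4).
T = (363 / (2 × 5.67×10⁻⁸))^(1/4) = (3.20×10^9)^(1/4).
T = 238 K.

T ≈ 238 K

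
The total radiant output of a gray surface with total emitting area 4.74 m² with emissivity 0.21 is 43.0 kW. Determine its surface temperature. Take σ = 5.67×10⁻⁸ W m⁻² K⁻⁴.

From P = εσAT⁴, T = (P / εσA)^(1/4) = (43000 / (0.21 × 5.67×10⁻⁸ × 4.74))^(1/4).
T = (7.62×10^11)^(1/4) = 934 K.

T ≈ 934 K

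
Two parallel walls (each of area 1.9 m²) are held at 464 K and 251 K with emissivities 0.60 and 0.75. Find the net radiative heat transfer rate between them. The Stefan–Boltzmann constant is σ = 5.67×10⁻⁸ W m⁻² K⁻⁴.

Q ≈ 2280 W

For two large parallel gray plates, q = σ(T₁⁴ − T₂⁴) / (1/ε₁ + 1/ε₂ − 1).
1/ε₁ + 1/ε₂ − 1 = 1/0.60 + 1/0.75 − 1 = 2.000.
T₁⁴ − T₂⁴ = 4.64×10^10 − 3.97×10^9 = 4.24×10^10 K⁴.
q = 5.67×10⁻⁸ × 4.24×10^10 / 2.000 = 1200 W/m².
Q = q·A = 1200 × 1.9 = 2280 W.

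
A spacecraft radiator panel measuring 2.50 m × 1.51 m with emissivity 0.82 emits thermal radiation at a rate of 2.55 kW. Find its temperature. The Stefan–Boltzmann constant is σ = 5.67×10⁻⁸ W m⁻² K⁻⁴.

A = 2.50 × 1.51 = 3.77 m².
From P = εσAT⁴, T = (P / εσA)^(1/4) = (2550 / (0.82 × 5.67×10⁻⁸ × 3.77))^(1/4).
T = (1.45×10^10)^(1/4) = 347 K.

T ≈ 347 K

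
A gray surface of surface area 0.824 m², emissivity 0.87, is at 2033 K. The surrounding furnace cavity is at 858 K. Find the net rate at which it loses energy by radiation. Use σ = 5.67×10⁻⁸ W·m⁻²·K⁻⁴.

Q = εσA(T⁴ − T_s⁴). T⁴ − T_s⁴ = (2033)⁴ − (858)⁴ = 1.71×10^13 − 5.42×10^11 = 1.65×10^13 K⁴.
Q = 0.87 × 5.67×10⁻⁸ × 0.824 × 1.65×10^13 = 6.72×10^5 W.

Q ≈ 6.72×10^5 W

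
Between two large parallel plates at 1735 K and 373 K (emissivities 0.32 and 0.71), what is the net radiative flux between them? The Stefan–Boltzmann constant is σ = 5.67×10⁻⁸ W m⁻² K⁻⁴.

q ≈ 1.45×10^5 W/m²

For two large parallel gray plates, q = σ(T₁⁴ − T₂⁴) / (1/ε₁ + 1/ε₂ − 1).
1/ε₁ + 1/ε₂ − 1 = 1/0.32 + 1/0.71 − 1 = 3.533.
T₁⁴ − T₂⁴ = 9.06×10^12 − 1.94×10^10 = 9.04×10^12 K⁴.
q = 5.67×10⁻⁸ × 9.04×10^12 / 3.533 = 1.45×10^5 W/m².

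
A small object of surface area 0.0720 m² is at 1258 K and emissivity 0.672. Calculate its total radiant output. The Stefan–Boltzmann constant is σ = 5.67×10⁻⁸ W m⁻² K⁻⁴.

P ≈ 6870 W

Stefan–Boltzmann: P = εσAT⁴ = 0.672 × 5.67×10⁻⁸ × 0.0720 × (1258)⁴ = 0.672 × 5.67×10⁻⁸ × 0.0720 × 2.50×10^12.
P = 6870 W.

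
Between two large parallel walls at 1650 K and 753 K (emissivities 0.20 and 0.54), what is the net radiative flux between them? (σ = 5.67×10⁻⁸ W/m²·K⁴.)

q ≈ 68700 W/m²

For two large parallel gray plates, q = σ(T₁⁴ − T₂⁴) / (1/ε₁ + 1/ε₂ − 1).
1/ε₁ + 1/ε₂ − 1 = 1/0.20 + 1/0.54 − 1 = 5.852.
T₁⁴ − T₂⁴ = 7.41×10^12 − 3.21×10^11 = 7.09×10^12 K⁴.
q = 5.67×10⁻⁸ × 7.09×10^12 / 5.852 = 68700 W/m².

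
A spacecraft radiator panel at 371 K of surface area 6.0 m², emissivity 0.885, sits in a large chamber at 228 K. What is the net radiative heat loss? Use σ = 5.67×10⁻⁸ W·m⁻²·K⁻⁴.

Q ≈ 4890 W

Q = εσA(T⁴ − T_s⁴). T⁴ − T_s⁴ = (371)⁴ − (228)⁴ = 1.89×10^10 − 2.70×10^9 = 1.62×10^10 K⁴.
Q = 0.885 × 5.67×10⁻⁸ × 6.00 × 1.62×10^10 = 4890 W.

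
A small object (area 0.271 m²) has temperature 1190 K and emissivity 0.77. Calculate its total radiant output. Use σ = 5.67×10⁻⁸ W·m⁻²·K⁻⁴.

P ≈ 23700 W

Stefan–Boltzmann: P = εσAT⁴ = 0.77 × 5.67×10⁻⁸ × 0.271 × (1190)⁴ = 0.77 × 5.67×10⁻⁸ × 0.271 × 2.01×10^12.
P = 23700 W.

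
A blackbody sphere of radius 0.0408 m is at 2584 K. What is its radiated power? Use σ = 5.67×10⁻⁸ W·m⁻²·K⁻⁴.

A = 4πr² = 4π × (0.0408)² = 0.0209 m².
P = σAT⁴ = 5.67×10⁻⁸ × 0.0209 × (2584)⁴ = 5.67×10⁻⁸ × 0.0209 × 4.46×10^13.
P = 52900 W.

P ≈ 52900 W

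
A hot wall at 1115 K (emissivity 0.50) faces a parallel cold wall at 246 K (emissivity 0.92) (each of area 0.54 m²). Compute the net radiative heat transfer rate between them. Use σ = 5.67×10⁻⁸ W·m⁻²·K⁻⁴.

Q ≈ 22600 W

For two large parallel gray plates, q = σ(T₁⁴ − T₂⁴) / (1/ε₁ + 1/ε₂ − 1).
1/ε₁ + 1/ε₂ − 1 = 1/0.50 + 1/0.92 − 1 = 2.087.
T₁⁴ − T₂⁴ = 1.55×10^12 − 3.66×10^9 = 1.54×10^12 K⁴.
q = 5.67×10⁻⁸ × 1.54×10^12 / 2.087 = 41900 W/m².
Q = q·A = 41900 × 0.54 = 22600 W.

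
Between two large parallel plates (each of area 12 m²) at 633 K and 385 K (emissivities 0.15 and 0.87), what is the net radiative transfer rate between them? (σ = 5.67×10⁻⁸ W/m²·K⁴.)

For two large parallel gray plates, q = σ(T₁⁴ − T₂⁴) / (1/ε₁ + 1/ε₂ − 1).
1/ε₁ + 1/ε₂ − 1 = 1/0.15 + 1/0.87 − 1 = 6.816.
T₁⁴ − T₂⁴ = 1.61×10^11 − 2.20×10^10 = 1.39×10^11 K⁴.
q = 5.67×10⁻⁸ × 1.39×10^11 / 6.816 = 1150 W/m².
Q = q·A = 1150 × 12 = 13800 W.

Q ≈ 13800 W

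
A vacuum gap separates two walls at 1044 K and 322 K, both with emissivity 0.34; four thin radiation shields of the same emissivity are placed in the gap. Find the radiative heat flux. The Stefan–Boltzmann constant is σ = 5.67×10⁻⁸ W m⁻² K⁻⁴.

q ≈ 2730 W/m²

Each of the 5 gaps contributes resistance (2/ε − 1) = 2/0.34 − 1 = 4.882; total = 24.41.
q = σ(T₁⁴ − T₂⁴) / 24.41 = 5.67×10⁻⁸ × 1.18×10^12 / 24.41 = 2730 W/m².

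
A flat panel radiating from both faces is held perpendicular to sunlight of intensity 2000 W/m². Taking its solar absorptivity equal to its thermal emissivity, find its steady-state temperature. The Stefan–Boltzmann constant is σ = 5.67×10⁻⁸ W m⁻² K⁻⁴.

T ≈ 364 K

Absorbed flux αS = emitted flux 2εσT⁴ per unit area; with α = ε this gives T = (S/2σ)^(1/4).
T = (2000 / (2 × 5.67×10⁻⁸))^(1/4) = (1.76×10^10)^(1/4).
T = 364 K.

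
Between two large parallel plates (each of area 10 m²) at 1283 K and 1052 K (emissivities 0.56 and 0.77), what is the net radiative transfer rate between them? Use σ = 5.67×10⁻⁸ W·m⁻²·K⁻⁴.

Q ≈ 4.04×10^5 W

For two large parallel gray plates, q = σ(T₁⁴ − T₂⁴) / (1/ε₁ + 1/ε₂ − 1).
1/ε₁ + 1/ε₂ − 1 = 1/0.56 + 1/0.77 − 1 = 2.084.
T₁⁴ − T₂⁴ = 2.71×10^12 − 1.22×10^12 = 1.48×10^12 K⁴.
q = 5.67×10⁻⁸ × 1.48×10^12 / 2.084 = 40400 W/m².
Q = q·A = 40400 × 10 = 4.04×10^5 W.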